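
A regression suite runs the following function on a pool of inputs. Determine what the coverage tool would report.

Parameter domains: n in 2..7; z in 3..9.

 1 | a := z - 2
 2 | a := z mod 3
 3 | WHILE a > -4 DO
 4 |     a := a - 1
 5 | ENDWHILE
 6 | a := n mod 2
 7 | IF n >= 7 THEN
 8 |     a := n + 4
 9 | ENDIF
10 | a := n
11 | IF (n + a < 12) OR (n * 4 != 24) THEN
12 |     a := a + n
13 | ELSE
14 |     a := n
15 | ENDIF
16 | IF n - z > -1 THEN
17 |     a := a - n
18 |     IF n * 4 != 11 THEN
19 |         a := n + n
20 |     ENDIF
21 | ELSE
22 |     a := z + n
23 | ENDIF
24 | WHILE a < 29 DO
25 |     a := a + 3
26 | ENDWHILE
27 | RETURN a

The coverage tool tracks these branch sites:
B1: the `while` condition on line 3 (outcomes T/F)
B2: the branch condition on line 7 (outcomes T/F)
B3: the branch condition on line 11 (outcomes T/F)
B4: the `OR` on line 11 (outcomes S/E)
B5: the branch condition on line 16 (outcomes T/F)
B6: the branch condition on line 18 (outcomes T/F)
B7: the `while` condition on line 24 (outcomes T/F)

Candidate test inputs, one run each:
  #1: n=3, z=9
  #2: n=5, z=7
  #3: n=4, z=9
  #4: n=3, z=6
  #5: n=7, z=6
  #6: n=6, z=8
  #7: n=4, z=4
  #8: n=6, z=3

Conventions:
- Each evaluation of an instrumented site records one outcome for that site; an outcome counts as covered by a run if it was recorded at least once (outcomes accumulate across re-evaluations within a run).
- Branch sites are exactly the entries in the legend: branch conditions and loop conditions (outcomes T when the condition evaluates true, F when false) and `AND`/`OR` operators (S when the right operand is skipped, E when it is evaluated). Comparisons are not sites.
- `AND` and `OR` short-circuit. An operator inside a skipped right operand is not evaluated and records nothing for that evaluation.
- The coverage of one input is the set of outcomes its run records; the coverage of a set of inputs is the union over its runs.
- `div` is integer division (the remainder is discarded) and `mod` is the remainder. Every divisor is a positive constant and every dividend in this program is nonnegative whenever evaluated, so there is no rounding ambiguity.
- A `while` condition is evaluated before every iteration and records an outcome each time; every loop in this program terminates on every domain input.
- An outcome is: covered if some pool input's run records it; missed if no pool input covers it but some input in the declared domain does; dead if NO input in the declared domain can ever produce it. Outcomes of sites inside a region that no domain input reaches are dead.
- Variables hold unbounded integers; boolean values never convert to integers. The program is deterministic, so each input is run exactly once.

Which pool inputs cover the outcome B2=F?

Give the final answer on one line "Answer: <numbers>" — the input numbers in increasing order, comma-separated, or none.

input #1 (n=3, z=9): hits B2=F
input #2 (n=5, z=7): hits B2=F
input #3 (n=4, z=9): hits B2=F
input #4 (n=3, z=6): hits B2=F
input #5 (n=7, z=6): never hits B2=F
input #6 (n=6, z=8): hits B2=F
input #7 (n=4, z=4): hits B2=F
input #8 (n=6, z=3): hits B2=F

Answer: 1, 2, 3, 4, 6, 7, 8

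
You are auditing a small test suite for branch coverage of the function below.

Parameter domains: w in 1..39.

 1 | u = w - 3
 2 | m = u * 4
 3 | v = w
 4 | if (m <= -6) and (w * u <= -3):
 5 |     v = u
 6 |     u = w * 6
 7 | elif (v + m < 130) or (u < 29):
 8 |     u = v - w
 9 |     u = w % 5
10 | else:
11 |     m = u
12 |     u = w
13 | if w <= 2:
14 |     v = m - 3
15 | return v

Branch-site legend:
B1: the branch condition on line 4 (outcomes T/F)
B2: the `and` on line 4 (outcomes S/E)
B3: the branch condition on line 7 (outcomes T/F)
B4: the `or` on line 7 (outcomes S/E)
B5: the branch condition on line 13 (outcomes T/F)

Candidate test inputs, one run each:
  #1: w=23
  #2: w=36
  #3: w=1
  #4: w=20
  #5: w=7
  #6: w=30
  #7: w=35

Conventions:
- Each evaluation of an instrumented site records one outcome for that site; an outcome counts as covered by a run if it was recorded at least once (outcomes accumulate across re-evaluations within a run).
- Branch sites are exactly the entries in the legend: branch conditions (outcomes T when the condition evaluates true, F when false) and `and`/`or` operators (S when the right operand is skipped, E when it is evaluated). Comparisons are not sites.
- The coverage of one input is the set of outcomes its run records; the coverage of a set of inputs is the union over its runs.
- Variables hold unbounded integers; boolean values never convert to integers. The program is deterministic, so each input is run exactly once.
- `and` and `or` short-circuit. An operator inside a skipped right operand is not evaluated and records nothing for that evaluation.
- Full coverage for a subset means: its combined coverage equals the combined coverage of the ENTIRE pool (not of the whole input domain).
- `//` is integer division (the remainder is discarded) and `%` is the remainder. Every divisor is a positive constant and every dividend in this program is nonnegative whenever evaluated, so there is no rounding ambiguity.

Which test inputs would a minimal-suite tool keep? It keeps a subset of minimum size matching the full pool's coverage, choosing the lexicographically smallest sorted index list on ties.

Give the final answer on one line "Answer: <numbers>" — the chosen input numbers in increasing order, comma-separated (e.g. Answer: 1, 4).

test 1 (w=23) fires B2->S, B1->F, B4->S, B3->T, B5->F; hits B1=F, B2=S, B3=T, B4=S, B5=F
test 2 (w=36) fires B2->S, B1->F, B4->E, B3->F, B5->F; hits B1=F, B2=S, B3=F, B4=E, B5=F
test 3 (w=1) fires B2->E, B1->F, B4->S, B3->T, B5->T; hits B1=F, B2=E, B3=T, B4=S, B5=T
test 4 (w=20) fires B2->S, B1->F, B4->S, B3->T, B5->F; hits B1=F, B2=S, B3=T, B4=S, B5=F
test 5 (w=7) fires B2->S, B1->F, B4->S, B3->T, B5->F; hits B1=F, B2=S, B3=T, B4=S, B5=F
test 6 (w=30) fires B2->S, B1->F, B4->E, B3->T, B5->F; hits B1=F, B2=S, B3=T, B4=E, B5=F
test 7 (w=35) fires B2->S, B1->F, B4->E, B3->F, B5->F; hits B1=F, B2=S, B3=F, B4=E, B5=F
together the pool reaches 9 outcomes: B1=F, B2=S, B2=E, B3=T, B3=F, B4=S, B4=E, B5=T, B5=F
no size-1 subset reaches all 9 outcomes (best union: 5/9)
the canonical winner is {2, 3}: size 2, full 9-outcome coverage, earliest index list among size-2 covers

Answer: 2, 3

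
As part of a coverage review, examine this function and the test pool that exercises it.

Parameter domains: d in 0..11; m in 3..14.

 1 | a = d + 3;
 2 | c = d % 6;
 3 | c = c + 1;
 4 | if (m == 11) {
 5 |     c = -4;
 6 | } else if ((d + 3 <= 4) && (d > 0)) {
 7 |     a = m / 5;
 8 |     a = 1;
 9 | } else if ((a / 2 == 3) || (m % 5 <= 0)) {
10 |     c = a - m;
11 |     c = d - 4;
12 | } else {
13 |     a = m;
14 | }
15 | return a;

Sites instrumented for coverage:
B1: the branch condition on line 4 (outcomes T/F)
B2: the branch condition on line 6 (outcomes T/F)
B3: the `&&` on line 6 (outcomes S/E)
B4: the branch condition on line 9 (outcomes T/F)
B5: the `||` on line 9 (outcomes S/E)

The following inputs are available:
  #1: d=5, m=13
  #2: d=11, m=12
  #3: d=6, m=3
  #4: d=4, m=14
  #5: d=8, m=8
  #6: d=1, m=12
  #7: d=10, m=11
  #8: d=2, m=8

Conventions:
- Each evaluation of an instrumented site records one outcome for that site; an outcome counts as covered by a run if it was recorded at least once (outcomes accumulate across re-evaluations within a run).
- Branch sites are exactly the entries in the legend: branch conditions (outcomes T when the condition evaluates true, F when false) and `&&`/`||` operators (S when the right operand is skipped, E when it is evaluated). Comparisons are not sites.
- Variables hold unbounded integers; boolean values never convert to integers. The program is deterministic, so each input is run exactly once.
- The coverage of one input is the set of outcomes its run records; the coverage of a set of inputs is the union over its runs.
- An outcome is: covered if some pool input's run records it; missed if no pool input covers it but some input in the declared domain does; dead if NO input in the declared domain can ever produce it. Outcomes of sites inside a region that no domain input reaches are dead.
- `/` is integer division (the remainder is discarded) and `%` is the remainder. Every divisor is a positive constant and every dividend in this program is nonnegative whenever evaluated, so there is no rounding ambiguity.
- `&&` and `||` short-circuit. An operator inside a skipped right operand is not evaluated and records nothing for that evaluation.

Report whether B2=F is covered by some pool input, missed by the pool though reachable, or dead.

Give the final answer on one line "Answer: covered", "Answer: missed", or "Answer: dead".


B2=F is recorded by pool input(s) 1, 2, 3, 4, 5, 8 -> covered
Answer: covered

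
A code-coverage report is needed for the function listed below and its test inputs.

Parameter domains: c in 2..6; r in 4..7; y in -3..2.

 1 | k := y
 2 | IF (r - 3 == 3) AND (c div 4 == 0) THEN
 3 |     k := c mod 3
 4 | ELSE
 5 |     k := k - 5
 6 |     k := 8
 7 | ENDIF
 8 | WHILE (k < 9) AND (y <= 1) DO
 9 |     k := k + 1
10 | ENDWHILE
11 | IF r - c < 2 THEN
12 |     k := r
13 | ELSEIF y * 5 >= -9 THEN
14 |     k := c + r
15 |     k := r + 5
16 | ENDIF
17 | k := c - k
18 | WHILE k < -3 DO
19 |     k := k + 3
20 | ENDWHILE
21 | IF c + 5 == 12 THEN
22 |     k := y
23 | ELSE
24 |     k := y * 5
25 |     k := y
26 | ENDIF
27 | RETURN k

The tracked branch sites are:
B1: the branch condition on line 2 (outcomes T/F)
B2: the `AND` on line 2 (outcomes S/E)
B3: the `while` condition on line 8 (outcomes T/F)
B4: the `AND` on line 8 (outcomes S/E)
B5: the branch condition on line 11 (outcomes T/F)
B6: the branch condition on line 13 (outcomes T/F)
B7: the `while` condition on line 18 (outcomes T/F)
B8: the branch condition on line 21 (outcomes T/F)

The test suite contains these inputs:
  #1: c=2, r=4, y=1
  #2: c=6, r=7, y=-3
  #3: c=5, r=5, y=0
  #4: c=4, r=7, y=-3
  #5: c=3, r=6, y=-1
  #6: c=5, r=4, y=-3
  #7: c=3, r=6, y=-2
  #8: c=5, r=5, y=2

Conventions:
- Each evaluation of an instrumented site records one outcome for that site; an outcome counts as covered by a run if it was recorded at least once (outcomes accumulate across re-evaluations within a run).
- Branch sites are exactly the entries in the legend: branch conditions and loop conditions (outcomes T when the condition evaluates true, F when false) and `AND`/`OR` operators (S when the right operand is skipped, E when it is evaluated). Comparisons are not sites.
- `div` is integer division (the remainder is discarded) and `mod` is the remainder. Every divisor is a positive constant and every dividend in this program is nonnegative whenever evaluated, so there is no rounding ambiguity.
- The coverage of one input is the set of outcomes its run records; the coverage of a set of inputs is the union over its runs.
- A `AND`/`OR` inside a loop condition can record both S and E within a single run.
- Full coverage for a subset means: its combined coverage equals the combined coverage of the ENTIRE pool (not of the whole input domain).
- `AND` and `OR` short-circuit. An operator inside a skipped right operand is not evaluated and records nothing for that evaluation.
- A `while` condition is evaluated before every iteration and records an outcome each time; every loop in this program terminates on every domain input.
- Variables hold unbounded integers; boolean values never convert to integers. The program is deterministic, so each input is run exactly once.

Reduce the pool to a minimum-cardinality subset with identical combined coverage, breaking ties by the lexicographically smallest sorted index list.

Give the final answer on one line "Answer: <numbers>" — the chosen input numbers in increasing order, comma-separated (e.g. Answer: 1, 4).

test 1 (c=2, r=4, y=1) fires B2->S, B1->F, B4->E, B3->T, B4->S, B3->F, B5->F, B6->T, B7->T, B7->T, B7->F, B8->F; hits B1=F, B2=S, B3=T, B3=F, B4=S, B4=E, B5=F, B6=T, B7=T, B7=F, B8=F
test 2 (c=6, r=7, y=-3) fires B2->S, B1->F, B4->E, B3->T, B4->S, B3->F, B5->T, B7->F, B8->F; hits B1=F, B2=S, B3=T, B3=F, B4=S, B4=E, B5=T, B7=F, B8=F
test 3 (c=5, r=5, y=0) fires B2->S, B1->F, B4->E, B3->T, B4->S, B3->F, B5->T, B7->F, B8->F; hits B1=F, B2=S, B3=T, B3=F, B4=S, B4=E, B5=T, B7=F, B8=F
test 4 (c=4, r=7, y=-3) fires B2->S, B1->F, B4->E, B3->T, B4->S, B3->F, B5->F, B6->F, B7->T, B7->F, B8->F; hits B1=F, B2=S, B3=T, B3=F, B4=S, B4=E, B5=F, B6=F, B7=T, B7=F, B8=F
test 5 (c=3, r=6, y=-1) fires B2->E, B1->T, B4->E, B3->T, B4->E, B3->T, B4->E, B3->T, B4->E, B3->T, B4->E, B3->T, B4->E, B3->T, ...; hits B1=T, B2=E, B3=T, B3=F, B4=S, B4=E, B5=F, B6=T, B7=T, B7=F, B8=F
test 6 (c=5, r=4, y=-3) fires B2->S, B1->F, B4->E, B3->T, B4->S, B3->F, B5->T, B7->F, B8->F; hits B1=F, B2=S, B3=T, B3=F, B4=S, B4=E, B5=T, B7=F, B8=F
test 7 (c=3, r=6, y=-2) fires B2->E, B1->T, B4->E, B3->T, B4->E, B3->T, B4->E, B3->T, B4->E, B3->T, B4->E, B3->T, B4->E, B3->T, ...; hits B1=T, B2=E, B3=T, B3=F, B4=S, B4=E, B5=F, B6=F, B7=T, B7=F, B8=F
test 8 (c=5, r=5, y=2) fires B2->S, B1->F, B4->E, B3->F, B5->T, B7->F, B8->F; hits B1=F, B2=S, B3=F, B4=E, B5=T, B7=F, B8=F
pool-wide coverage (15 outcomes): B1=T, B1=F, B2=S, B2=E, B3=T, B3=F, B4=S, B4=E, B5=T, B5=F, B6=T, B6=F, B7=T, B7=F, B8=F
every size-1 subset falls short of the 15 outcomes (best: 11/15)
every size-2 subset falls short of the 15 outcomes (best: 14/15)
at size 3, {1, 2, 7} reaches all 15 outcomes; every lexicographically earlier size-3 subset fails

Answer: 1, 2, 7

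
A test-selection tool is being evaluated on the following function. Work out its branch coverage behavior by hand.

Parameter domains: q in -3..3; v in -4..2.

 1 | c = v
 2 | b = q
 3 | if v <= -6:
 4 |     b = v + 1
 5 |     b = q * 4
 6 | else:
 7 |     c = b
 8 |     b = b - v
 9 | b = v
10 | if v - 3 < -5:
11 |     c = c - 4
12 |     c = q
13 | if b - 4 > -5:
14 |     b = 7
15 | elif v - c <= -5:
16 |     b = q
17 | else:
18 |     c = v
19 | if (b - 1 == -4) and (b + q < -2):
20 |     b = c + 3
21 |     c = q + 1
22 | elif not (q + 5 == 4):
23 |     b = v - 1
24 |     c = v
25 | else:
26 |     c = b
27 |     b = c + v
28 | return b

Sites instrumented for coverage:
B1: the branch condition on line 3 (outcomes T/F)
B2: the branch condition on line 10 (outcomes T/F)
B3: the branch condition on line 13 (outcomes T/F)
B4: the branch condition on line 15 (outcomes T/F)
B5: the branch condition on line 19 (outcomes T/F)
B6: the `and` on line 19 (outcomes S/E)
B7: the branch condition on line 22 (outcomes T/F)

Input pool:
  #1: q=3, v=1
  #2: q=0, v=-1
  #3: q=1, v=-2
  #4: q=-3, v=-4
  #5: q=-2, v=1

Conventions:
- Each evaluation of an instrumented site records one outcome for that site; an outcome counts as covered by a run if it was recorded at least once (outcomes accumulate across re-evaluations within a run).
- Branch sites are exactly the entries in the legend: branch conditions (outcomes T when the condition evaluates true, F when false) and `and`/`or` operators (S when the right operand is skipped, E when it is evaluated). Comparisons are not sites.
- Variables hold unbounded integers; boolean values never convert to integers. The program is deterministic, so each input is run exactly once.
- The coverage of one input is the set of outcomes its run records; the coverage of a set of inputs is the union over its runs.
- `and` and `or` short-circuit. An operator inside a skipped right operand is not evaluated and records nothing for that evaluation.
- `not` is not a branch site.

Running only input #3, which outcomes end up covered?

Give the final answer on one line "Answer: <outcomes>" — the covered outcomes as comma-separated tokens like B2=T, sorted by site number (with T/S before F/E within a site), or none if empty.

Running input #3 (q=1, v=-2), event by event:
  B1->F, B2->F, B3->F, B4->F, B6->S, B5->F, B7->T
distinct outcomes covered: B1=F, B2=F, B3=F, B4=F, B5=F, B6=S, B7=T

Answer: B1=F, B2=F, B3=F, B4=F, B5=F, B6=S, B7=T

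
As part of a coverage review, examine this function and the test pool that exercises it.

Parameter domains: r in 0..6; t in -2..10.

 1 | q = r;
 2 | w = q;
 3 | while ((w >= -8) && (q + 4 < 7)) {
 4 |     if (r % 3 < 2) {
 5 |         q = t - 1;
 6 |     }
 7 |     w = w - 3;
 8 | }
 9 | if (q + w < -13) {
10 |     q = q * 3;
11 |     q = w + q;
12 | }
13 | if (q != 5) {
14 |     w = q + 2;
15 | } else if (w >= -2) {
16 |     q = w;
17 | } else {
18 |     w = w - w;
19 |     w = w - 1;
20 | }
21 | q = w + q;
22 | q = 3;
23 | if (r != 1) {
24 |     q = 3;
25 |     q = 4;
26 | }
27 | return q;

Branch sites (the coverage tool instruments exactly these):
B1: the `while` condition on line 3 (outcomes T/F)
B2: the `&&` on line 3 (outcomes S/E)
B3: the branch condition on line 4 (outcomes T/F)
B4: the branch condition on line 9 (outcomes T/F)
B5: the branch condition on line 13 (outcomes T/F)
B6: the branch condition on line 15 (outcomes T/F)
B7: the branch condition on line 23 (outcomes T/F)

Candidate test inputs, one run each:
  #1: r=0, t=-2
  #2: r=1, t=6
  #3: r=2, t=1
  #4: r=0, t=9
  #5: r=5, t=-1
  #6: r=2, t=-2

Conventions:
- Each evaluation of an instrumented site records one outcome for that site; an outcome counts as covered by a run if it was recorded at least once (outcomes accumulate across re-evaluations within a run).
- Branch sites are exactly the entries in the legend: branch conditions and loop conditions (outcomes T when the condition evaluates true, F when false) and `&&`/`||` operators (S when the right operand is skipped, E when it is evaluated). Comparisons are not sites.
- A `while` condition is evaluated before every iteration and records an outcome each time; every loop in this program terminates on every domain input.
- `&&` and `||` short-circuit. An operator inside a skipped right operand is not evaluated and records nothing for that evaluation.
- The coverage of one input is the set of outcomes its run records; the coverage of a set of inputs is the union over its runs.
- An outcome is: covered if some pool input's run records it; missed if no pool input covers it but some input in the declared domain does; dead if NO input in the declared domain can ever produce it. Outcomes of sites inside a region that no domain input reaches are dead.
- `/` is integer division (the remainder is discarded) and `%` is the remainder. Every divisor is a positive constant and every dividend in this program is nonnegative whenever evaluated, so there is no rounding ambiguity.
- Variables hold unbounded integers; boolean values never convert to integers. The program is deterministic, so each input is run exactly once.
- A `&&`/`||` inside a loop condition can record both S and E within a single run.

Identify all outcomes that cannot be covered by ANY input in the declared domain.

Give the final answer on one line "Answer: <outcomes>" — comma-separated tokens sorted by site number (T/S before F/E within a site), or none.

running all 91 domain inputs and tallying outcomes:
  reachable outcomes have witnesses, e.g. B1=T (e.g. r=0, t=-2), B1=F (e.g. r=0, t=-2), B2=S (e.g. r=0, t=-2), B2=E (e.g. r=0, t=-2)

Answer: none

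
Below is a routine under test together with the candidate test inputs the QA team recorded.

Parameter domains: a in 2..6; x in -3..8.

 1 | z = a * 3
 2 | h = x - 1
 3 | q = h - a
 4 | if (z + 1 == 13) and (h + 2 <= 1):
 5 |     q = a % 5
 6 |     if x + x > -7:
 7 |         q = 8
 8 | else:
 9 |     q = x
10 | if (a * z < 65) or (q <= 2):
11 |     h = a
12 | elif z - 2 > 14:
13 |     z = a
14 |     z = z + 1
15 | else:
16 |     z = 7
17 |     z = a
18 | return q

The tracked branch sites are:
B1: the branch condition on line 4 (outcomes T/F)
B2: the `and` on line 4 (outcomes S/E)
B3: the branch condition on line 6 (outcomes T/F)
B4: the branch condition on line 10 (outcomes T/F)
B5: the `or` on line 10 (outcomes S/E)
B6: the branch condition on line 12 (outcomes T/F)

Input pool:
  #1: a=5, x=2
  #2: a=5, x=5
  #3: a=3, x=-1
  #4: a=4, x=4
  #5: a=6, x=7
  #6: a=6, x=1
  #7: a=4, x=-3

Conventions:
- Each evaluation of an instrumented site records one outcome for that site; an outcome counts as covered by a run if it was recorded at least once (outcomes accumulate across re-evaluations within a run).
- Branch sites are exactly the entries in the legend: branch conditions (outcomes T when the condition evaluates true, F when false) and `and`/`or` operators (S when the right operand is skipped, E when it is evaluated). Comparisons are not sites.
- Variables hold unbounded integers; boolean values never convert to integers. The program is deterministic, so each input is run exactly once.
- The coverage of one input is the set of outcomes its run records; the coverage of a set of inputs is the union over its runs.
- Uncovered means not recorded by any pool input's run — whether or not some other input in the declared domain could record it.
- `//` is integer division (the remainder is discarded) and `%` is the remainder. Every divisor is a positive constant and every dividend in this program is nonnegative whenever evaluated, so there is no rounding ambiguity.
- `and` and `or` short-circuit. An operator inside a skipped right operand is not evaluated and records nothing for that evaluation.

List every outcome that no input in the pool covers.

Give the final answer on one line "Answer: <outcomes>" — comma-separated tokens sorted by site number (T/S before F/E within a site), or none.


input #1 (a=5, x=2): events B2->S, B1->F, B5->E, B4->T; covers B1=F, B2=S, B4=T, B5=E
input #2 (a=5, x=5): events B2->S, B1->F, B5->E, B4->F, B6->F; covers B1=F, B2=S, B4=F, B5=E, B6=F
input #3 (a=3, x=-1): events B2->S, B1->F, B5->S, B4->T; covers B1=F, B2=S, B4=T, B5=S
input #4 (a=4, x=4): events B2->E, B1->F, B5->S, B4->T; covers B1=F, B2=E, B4=T, B5=S
input #5 (a=6, x=7): events B2->S, B1->F, B5->E, B4->F, B6->T; covers B1=F, B2=S, B4=F, B5=E, B6=T
input #6 (a=6, x=1): events B2->S, B1->F, B5->E, B4->T; covers B1=F, B2=S, B4=T, B5=E
input #7 (a=4, x=-3): events B2->E, B1->T, B3->T, B5->S, B4->T; covers B1=T, B2=E, B3=T, B4=T, B5=S
union over the pool: B1=T, B1=F, B2=S, B2=E, B3=T, B4=T, B4=F, B5=S, B5=E, B6=T, B6=F
uncovered (1 of 12): B3=F
Answer: B3=F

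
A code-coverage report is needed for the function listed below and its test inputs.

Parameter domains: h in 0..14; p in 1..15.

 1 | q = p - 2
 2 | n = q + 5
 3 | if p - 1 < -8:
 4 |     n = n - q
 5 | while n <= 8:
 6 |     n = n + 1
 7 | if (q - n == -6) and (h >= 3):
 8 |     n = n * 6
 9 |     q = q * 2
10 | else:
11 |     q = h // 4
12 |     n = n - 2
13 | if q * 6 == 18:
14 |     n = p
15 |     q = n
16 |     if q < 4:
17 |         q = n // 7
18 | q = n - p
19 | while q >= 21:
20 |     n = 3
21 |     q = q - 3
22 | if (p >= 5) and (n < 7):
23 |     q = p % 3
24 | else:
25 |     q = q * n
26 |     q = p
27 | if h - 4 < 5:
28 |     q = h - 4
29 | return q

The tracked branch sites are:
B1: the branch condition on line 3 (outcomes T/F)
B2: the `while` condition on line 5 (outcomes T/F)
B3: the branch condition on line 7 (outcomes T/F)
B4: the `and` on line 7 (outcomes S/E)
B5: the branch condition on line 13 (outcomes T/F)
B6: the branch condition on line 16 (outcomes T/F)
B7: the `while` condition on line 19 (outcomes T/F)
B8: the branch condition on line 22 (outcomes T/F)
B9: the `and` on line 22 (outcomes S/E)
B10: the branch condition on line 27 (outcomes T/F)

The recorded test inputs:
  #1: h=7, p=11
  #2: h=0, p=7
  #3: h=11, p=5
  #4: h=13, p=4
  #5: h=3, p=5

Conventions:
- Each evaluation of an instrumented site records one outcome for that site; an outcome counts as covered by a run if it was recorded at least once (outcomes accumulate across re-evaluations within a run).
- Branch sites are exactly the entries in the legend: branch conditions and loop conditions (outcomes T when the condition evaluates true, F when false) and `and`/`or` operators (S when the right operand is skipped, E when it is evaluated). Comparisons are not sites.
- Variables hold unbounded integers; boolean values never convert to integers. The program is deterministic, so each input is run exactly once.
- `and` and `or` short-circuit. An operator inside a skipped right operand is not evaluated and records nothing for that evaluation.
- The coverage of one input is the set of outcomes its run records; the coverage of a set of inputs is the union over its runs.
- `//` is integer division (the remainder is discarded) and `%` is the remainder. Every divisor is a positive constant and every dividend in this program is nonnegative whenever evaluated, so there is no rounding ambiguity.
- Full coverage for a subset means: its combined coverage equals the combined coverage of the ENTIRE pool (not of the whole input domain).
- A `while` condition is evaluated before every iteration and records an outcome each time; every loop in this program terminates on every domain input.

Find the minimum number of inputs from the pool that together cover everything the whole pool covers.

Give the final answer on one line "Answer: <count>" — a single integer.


#1 (h=7, p=11) -> covered: B1=F, B2=F, B3=F, B4=S, B5=F, B7=F, B8=F, B9=E, B10=T
#2 (h=0, p=7) -> covered: B1=F, B2=F, B3=F, B4=S, B5=F, B7=F, B8=F, B9=E, B10=T
#3 (h=11, p=5) -> covered: B1=F, B2=T, B2=F, B3=T, B4=E, B5=F, B7=T, B7=F, B8=T, B9=E, B10=F
#4 (h=13, p=4) -> covered: B1=F, B2=T, B2=F, B3=F, B4=S, B5=T, B6=F, B7=F, B8=F, B9=S, B10=F
#5 (h=3, p=5) -> covered: B1=F, B2=T, B2=F, B3=T, B4=E, B5=F, B7=T, B7=F, B8=T, B9=E, B10=T
together the pool reaches 18 outcomes: B1=F, B2=T, B2=F, B3=T, B3=F, B4=S, B4=E, B5=T, B5=F, B6=F, B7=T, B7=F, B8=T, B8=F, B9=S, B9=E, B10=T, B10=F
size 1 is not enough: best union over all size-1 subsets is 11/18
the canonical winner is {4, 5}: size 2, full 18-outcome coverage, earliest index list among size-2 covers
Answer: 2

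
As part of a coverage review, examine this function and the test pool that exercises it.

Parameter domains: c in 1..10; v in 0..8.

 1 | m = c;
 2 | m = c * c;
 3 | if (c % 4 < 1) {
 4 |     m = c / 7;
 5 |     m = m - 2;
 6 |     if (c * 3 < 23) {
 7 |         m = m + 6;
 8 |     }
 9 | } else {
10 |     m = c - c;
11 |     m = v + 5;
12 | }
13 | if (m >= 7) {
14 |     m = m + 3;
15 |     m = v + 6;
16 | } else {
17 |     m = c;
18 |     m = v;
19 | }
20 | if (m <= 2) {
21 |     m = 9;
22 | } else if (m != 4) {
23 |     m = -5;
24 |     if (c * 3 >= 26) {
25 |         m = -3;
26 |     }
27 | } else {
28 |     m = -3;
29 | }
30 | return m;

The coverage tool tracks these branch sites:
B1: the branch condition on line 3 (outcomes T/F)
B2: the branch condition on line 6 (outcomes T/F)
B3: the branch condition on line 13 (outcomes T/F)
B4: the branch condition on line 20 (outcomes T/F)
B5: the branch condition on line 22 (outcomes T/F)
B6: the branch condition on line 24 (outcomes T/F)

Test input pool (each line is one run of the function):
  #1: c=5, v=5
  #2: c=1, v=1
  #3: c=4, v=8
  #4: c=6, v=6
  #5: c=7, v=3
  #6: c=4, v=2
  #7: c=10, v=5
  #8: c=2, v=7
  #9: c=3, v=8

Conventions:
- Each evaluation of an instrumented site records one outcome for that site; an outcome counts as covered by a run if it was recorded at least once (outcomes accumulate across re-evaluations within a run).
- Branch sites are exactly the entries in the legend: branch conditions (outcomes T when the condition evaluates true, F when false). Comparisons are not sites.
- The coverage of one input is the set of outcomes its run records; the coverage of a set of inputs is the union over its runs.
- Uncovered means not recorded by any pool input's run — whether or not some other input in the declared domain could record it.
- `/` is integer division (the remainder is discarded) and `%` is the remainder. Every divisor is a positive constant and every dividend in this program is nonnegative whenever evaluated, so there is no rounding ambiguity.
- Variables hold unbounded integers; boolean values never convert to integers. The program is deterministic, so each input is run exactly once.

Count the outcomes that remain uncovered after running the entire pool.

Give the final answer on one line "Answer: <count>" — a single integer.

test 1 (c=5, v=5) fires B1->F, B3->T, B4->F, B5->T, B6->F; hits B1=F, B3=T, B4=F, B5=T, B6=F
test 2 (c=1, v=1) fires B1->F, B3->F, B4->T; hits B1=F, B3=F, B4=T
test 3 (c=4, v=8) fires B1->T, B2->T, B3->F, B4->F, B5->T, B6->F; hits B1=T, B2=T, B3=F, B4=F, B5=T, B6=F
test 4 (c=6, v=6) fires B1->F, B3->T, B4->F, B5->T, B6->F; hits B1=F, B3=T, B4=F, B5=T, B6=F
test 5 (c=7, v=3) fires B1->F, B3->T, B4->F, B5->T, B6->F; hits B1=F, B3=T, B4=F, B5=T, B6=F
test 6 (c=4, v=2) fires B1->T, B2->T, B3->F, B4->T; hits B1=T, B2=T, B3=F, B4=T
test 7 (c=10, v=5) fires B1->F, B3->T, B4->F, B5->T, B6->T; hits B1=F, B3=T, B4=F, B5=T, B6=T
test 8 (c=2, v=7) fires B1->F, B3->T, B4->F, B5->T, B6->F; hits B1=F, B3=T, B4=F, B5=T, B6=F
test 9 (c=3, v=8) fires B1->F, B3->T, B4->F, B5->T, B6->F; hits B1=F, B3=T, B4=F, B5=T, B6=F
union over the pool: B1=T, B1=F, B2=T, B3=T, B3=F, B4=T, B4=F, B5=T, B6=T, B6=F
uncovered (2 of 12): B2=F, B5=F

Answer: 2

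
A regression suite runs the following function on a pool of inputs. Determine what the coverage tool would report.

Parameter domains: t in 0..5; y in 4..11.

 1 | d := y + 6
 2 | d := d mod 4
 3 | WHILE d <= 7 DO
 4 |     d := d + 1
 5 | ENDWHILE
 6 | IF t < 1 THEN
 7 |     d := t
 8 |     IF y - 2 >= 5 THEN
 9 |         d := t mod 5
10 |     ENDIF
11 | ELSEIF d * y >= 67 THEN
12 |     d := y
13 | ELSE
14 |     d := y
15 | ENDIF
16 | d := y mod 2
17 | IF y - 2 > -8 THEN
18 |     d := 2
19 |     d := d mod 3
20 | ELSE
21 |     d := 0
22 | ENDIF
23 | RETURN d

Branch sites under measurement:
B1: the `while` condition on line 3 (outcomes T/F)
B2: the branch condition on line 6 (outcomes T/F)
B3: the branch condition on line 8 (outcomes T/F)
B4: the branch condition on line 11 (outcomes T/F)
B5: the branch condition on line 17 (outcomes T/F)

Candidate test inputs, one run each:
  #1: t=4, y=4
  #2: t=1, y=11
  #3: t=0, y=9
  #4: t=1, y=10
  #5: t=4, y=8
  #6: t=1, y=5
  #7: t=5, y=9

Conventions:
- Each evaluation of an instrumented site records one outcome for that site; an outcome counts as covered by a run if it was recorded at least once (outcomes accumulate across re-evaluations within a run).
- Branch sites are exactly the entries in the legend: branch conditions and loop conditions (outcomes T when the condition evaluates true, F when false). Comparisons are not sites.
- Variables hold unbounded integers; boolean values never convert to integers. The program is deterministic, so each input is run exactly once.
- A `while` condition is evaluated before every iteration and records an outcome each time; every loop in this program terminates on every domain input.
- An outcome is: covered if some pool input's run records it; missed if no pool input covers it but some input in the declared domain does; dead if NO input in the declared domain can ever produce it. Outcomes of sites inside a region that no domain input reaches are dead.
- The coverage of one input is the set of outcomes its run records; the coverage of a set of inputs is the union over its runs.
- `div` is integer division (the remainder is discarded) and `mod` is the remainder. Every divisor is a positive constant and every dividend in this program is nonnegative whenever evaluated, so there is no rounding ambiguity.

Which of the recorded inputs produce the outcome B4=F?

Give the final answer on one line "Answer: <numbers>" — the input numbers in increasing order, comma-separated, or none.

input #1 (t=4, y=4): covers B4=F
input #2 (t=1, y=11): misses B4=F
input #3 (t=0, y=9): misses B4=F
input #4 (t=1, y=10): misses B4=F
input #5 (t=4, y=8): covers B4=F
input #6 (t=1, y=5): covers B4=F
input #7 (t=5, y=9): misses B4=F

Answer: 1, 5, 6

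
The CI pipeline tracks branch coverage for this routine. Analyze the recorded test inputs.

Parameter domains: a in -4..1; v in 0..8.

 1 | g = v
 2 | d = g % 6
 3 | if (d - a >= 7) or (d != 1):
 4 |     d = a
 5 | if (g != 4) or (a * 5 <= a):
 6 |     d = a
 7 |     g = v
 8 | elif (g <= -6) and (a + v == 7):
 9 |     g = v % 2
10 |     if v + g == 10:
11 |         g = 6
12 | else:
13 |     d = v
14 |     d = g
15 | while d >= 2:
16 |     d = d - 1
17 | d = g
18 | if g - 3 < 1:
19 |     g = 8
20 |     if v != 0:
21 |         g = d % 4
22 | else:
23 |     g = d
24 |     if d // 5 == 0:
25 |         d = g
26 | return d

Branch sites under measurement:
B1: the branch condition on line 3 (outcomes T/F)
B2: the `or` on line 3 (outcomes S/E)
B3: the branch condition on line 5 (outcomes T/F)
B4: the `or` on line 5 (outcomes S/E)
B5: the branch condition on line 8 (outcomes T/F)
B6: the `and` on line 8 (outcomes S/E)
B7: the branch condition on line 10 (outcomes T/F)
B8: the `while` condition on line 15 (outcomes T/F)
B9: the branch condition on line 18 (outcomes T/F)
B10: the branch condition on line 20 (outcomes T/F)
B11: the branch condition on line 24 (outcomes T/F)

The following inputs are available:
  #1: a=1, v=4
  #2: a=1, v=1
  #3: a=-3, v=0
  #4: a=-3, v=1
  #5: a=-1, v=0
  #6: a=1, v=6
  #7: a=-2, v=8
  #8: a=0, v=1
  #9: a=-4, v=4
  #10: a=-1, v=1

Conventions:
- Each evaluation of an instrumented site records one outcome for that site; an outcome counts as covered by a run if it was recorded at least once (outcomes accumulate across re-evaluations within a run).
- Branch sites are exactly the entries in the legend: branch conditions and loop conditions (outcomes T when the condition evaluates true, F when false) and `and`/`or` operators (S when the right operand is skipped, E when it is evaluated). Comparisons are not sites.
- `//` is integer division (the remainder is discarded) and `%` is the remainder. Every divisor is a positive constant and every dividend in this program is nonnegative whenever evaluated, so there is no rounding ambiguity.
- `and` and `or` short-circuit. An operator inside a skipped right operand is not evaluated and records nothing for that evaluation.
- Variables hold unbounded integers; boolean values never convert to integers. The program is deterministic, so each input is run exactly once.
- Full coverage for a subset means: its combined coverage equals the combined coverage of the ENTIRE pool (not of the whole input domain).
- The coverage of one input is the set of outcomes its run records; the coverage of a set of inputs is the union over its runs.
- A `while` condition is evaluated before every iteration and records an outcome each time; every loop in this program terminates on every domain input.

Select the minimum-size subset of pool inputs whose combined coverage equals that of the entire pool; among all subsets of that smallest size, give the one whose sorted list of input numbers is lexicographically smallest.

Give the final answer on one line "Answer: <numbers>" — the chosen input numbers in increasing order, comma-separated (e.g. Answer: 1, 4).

#1 (a=1, v=4) -> B2->E, B1->T, B4->E, B3->F, B6->S, B5->F, B8->T, B8->T, B8->T, B8->F, B9->F, B11->T; covered: B1=T, B2=E, B3=F, B4=E, B5=F, B6=S, B8=T, B8=F, B9=F, B11=T
#2 (a=1, v=1) -> B2->E, B1->F, B4->S, B3->T, B8->F, B9->T, B10->T; covered: B1=F, B2=E, B3=T, B4=S, B8=F, B9=T, B10=T
#3 (a=-3, v=0) -> B2->E, B1->T, B4->S, B3->T, B8->F, B9->T, B10->F; covered: B1=T, B2=E, B3=T, B4=S, B8=F, B9=T, B10=F
#4 (a=-3, v=1) -> B2->E, B1->F, B4->S, B3->T, B8->F, B9->T, B10->T; covered: B1=F, B2=E, B3=T, B4=S, B8=F, B9=T, B10=T
#5 (a=-1, v=0) -> B2->E, B1->T, B4->S, B3->T, B8->F, B9->T, B10->F; covered: B1=T, B2=E, B3=T, B4=S, B8=F, B9=T, B10=F
#6 (a=1, v=6) -> B2->E, B1->T, B4->S, B3->T, B8->F, B9->F, B11->F; covered: B1=T, B2=E, B3=T, B4=S, B8=F, B9=F, B11=F
#7 (a=-2, v=8) -> B2->E, B1->T, B4->S, B3->T, B8->F, B9->F, B11->F; covered: B1=T, B2=E, B3=T, B4=S, B8=F, B9=F, B11=F
#8 (a=0, v=1) -> B2->E, B1->F, B4->S, B3->T, B8->F, B9->T, B10->T; covered: B1=F, B2=E, B3=T, B4=S, B8=F, B9=T, B10=T
#9 (a=-4, v=4) -> B2->S, B1->T, B4->E, B3->T, B8->F, B9->F, B11->T; covered: B1=T, B2=S, B3=T, B4=E, B8=F, B9=F, B11=T
#10 (a=-1, v=1) -> B2->E, B1->F, B4->S, B3->T, B8->F, B9->T, B10->T; covered: B1=F, B2=E, B3=T, B4=S, B8=F, B9=T, B10=T
together the pool reaches 18 outcomes: B1=T, B1=F, B2=S, B2=E, B3=T, B3=F, B4=S, B4=E, B5=F, B6=S, B8=T, B8=F, B9=T, B9=F, B10=T, B10=F, B11=T, B11=F
every size-1 subset falls short of the 18 outcomes (best: 10/18)
every size-2 subset falls short of the 18 outcomes (best: 15/18)
every size-3 subset falls short of the 18 outcomes (best: 16/18)
every size-4 subset falls short of the 18 outcomes (best: 17/18)
inputs {1, 2, 3, 6, 9} (size 5) cover everything; no size-5 subset with a lexicographically smaller index list covers all 18

Answer: 1, 2, 3, 6, 9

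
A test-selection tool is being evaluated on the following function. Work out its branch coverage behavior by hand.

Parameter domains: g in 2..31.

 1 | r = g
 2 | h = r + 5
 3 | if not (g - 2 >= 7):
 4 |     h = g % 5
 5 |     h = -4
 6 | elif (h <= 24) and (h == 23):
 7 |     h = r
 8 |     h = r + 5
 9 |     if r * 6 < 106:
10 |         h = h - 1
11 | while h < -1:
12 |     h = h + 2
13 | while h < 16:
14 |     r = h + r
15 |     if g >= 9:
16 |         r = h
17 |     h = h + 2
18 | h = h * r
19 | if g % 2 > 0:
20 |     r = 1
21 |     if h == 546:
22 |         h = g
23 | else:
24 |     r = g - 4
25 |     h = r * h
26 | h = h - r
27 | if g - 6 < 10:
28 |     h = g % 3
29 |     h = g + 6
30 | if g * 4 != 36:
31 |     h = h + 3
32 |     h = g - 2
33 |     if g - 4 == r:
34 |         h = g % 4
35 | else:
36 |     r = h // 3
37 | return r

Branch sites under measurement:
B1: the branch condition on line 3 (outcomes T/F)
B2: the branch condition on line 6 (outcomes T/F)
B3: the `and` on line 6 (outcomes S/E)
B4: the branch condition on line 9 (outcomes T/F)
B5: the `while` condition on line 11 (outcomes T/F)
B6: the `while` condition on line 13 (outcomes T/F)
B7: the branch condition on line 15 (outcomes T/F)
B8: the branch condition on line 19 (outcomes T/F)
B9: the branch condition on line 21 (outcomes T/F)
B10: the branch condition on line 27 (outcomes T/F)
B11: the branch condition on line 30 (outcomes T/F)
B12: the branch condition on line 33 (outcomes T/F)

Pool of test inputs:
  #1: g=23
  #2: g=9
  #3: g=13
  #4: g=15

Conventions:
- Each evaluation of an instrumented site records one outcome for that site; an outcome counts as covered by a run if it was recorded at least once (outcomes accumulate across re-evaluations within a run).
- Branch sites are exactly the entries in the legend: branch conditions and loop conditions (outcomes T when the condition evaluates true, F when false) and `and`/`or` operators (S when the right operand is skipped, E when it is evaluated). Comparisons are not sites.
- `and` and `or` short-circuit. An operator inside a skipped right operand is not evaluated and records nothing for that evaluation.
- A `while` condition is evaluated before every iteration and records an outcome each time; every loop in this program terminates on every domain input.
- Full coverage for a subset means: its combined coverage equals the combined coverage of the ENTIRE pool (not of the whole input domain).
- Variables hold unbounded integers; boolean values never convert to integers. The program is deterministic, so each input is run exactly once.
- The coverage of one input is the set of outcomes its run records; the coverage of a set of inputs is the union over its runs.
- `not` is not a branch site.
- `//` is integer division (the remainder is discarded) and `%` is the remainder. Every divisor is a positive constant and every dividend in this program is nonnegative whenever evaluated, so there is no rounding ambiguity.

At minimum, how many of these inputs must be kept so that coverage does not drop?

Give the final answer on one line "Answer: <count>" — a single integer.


test 1 (g=23) fires B1->F, B3->S, B2->F, B5->F, B6->F, B8->T, B9->F, B10->F, B11->T, B12->F; hits B1=F, B2=F, B3=S, B5=F, B6=F, B8=T, B9=F, B10=F, B11=T, B12=F
test 2 (g=9) fires B1->F, B3->E, B2->F, B5->F, B6->T, B7->T, B6->F, B8->T, B9->F, B10->T, B11->F; hits B1=F, B2=F, B3=E, B5=F, B6=T, B6=F, B7=T, B8=T, B9=F, B10=T, B11=F
test 3 (g=13) fires B1->F, B3->E, B2->F, B5->F, B6->F, B8->T, B9->F, B10->T, B11->T, B12->F; hits B1=F, B2=F, B3=E, B5=F, B6=F, B8=T, B9=F, B10=T, B11=T, B12=F
test 4 (g=15) fires B1->F, B3->E, B2->F, B5->F, B6->F, B8->T, B9->F, B10->T, B11->T, B12->F; hits B1=F, B2=F, B3=E, B5=F, B6=F, B8=T, B9=F, B10=T, B11=T, B12=F
pool-wide coverage (15 outcomes): B1=F, B2=F, B3=S, B3=E, B5=F, B6=T, B6=F, B7=T, B8=T, B9=F, B10=T, B10=F, B11=T, B11=F, B12=F
every size-1 subset falls short of the 15 outcomes (best: 11/15)
at size 2, {1, 2} reaches all 15 outcomes; every lexicographically earlier size-2 subset fails
Answer: 2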